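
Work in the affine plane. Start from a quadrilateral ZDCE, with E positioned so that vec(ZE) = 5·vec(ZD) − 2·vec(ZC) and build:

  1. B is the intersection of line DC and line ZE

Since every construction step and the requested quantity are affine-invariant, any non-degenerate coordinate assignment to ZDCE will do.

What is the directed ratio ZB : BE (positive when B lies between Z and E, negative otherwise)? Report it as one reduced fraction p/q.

ZB:BE = 1/2

Set Z = (0, 0), D = (1, 0), C = (0, 1), E = (5, -2); any affine frame gives the same invariant.
1. B is the intersection of line DC and line ZE ⇒ B = (5/3, -2/3)
B = Z + t·(E−Z) with t = 1/3, so ZB:BE = t:(1−t) = 1/3:2/3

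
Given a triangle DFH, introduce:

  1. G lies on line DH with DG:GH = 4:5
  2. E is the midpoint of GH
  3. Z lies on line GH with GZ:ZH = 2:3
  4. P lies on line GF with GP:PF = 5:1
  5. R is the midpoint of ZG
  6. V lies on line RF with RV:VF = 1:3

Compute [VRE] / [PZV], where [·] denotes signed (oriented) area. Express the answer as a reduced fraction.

Assign D = (0, 0), F = (1, 0), H = (0, 1) — the answer is frame-independent, so this choice is without loss of generality.
1. G lies on line DH with DG:GH = 4:5 ⇒ G = (0, 4/9)
2. E is the midpoint of GH ⇒ E = (0, 13/18)
3. Z lies on line GH with GZ:ZH = 2:3 ⇒ Z = (0, 2/3)
4. P lies on line GF with GP:PF = 5:1 ⇒ P = (5/6, 2/27)
5. R is the midpoint of ZG ⇒ R = (0, 5/9)
6. V lies on line RF with RV:VF = 1:3 ⇒ V = (1/4, 5/12)
2·[VRE] = -1/24, 2·[PZV] = 13/216
[VRE]:[PZV] = -1/24:13/216 = -9/13

[VRE]:[PZV] = -9/13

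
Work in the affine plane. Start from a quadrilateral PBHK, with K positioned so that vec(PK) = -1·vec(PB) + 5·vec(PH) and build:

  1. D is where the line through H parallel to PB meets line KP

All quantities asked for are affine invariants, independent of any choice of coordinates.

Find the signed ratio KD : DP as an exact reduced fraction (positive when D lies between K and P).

KD:DP = 4

Set P = (0, 0), B = (1, 0), H = (0, 1), K = (-1, 5); any affine frame gives the same invariant.
1. D is where the line through H parallel to PB meets line KP ⇒ D = (-1/5, 1)
D = K + t·(P−K) with t = 4/5, so KD:DP = t:(1−t) = 4/5:1/5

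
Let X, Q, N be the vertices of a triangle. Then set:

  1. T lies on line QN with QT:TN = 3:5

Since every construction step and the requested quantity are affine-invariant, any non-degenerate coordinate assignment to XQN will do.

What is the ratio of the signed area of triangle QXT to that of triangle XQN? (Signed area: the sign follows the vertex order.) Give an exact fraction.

Set X = (0, 0), Q = (1, 0), N = (0, 1); any affine frame gives the same invariant.
1. T lies on line QN with QT:TN = 3:5 ⇒ T = (5/8, 3/8)
2·[QXT] = -3/8, 2·[XQN] = 1
[QXT]:[XQN] = -3/8:1 = -3/8

[QXT]:[XQN] = -3/8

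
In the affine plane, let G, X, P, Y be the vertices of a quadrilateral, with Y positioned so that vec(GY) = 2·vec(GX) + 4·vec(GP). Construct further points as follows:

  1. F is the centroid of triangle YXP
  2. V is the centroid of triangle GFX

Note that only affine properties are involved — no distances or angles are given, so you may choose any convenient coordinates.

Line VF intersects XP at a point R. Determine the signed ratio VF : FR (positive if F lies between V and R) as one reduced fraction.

VF:FR = -13/15

Set G = (0, 0), X = (1, 0), P = (0, 1), Y = (2, 4); any affine frame gives the same invariant.
1. F is the centroid of triangle YXP ⇒ F = (1, 5/3)
2. V is the centroid of triangle GFX ⇒ V = (2/3, 5/9)
line VF meets XP at R = (8/13, 5/13)
F = V + t·(R−V) with t = -13/2, so VF:FR = -13/2:15/2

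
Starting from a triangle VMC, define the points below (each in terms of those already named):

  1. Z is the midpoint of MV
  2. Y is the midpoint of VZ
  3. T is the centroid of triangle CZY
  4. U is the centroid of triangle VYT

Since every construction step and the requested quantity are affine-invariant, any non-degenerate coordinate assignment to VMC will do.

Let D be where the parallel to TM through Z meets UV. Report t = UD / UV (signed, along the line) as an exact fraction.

t = -1/5

Set V = (0, 0), M = (1, 0), C = (0, 1); any affine frame gives the same invariant.
1. Z is the midpoint of MV ⇒ Z = (1/2, 0)
2. Y is the midpoint of VZ ⇒ Y = (1/4, 0)
3. T is the centroid of triangle CZY ⇒ T = (1/4, 1/3)
4. U is the centroid of triangle VYT ⇒ U = (1/6, 1/9)
through Z parallel to TM: direction (3/4, -1/3); meets UV at D = (1/5, 2/15)
D = U + t·(V−U) with t = -1/5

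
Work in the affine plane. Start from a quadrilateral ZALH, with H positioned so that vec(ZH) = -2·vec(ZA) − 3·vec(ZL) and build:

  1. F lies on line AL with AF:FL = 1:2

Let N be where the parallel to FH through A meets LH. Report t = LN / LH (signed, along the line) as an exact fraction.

t = 3/2

Choose coordinates Z = (0, 0), A = (1, 0), L = (0, 1), H = (-2, -3).
1. F lies on line AL with AF:FL = 1:2 ⇒ F = (2/3, 1/3)
through A parallel to FH: direction (-8/3, -10/3); meets LH at N = (-3, -5)
N = L + t·(H−L) with t = 3/2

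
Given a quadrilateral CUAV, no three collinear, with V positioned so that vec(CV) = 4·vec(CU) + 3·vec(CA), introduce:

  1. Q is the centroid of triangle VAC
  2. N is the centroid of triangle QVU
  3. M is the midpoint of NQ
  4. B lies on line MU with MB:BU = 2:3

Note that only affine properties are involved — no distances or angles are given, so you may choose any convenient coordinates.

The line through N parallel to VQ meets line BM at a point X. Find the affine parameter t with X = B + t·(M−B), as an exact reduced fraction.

Assign C = (0, 0), U = (1, 0), A = (0, 1), V = (4, 3) — the answer is frame-independent, so this choice is without loss of generality.
1. Q is the centroid of triangle VAC ⇒ Q = (4/3, 4/3)
2. N is the centroid of triangle QVU ⇒ N = (19/9, 13/9)
3. M is the midpoint of NQ ⇒ M = (31/18, 25/18)
4. B lies on line MU with MB:BU = 2:3 ⇒ B = (43/30, 5/6)
through N parallel to VQ: direction (-8/3, -5/3); meets BM at X = (71/45, 10/9)
X = B + t·(M−B) with t = 1/2

t = 1/2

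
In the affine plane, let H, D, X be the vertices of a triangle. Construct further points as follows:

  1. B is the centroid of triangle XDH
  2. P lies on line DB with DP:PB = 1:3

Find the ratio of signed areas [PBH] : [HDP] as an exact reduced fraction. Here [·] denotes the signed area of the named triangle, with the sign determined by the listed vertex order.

Work in coordinates with H = (0, 0), D = (1, 0), X = (0, 1).
1. B is the centroid of triangle XDH ⇒ B = (1/3, 1/3)
2. P lies on line DB with DP:PB = 1:3 ⇒ P = (5/6, 1/12)
2·[PBH] = 1/4, 2·[HDP] = 1/12
[PBH]:[HDP] = 1/4:1/12 = 3

[PBH]:[HDP] = 3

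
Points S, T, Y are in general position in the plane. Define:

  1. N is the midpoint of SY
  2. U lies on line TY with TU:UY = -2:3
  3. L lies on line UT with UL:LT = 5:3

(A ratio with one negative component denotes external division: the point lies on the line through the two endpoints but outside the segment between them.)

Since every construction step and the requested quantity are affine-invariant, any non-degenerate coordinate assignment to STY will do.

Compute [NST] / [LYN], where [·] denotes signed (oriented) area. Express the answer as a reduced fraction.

[NST]:[LYN] = 4/7

Set S = (0, 0), T = (1, 0), Y = (0, 1); any affine frame gives the same invariant.
1. N is the midpoint of SY ⇒ N = (0, 1/2)
2. U lies on line TY with TU:UY = -2:3 ⇒ U = (3, -2)
3. L lies on line UT with UL:LT = 5:3 ⇒ L = (7/4, -3/4)
2·[NST] = 1/2, 2·[LYN] = 7/8
[NST]:[LYN] = 1/2:7/8 = 4/7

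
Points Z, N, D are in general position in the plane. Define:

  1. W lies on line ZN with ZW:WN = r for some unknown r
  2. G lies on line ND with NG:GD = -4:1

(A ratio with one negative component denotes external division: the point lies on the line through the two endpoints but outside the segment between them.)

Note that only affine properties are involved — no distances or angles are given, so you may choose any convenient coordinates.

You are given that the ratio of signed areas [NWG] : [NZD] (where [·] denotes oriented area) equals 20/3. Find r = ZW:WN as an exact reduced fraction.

Choose coordinates Z = (0, 0), N = (1, 0), D = (0, 1).
1. With ZW:WN = r, write λ = r/(r+1) so W = Z + λ·(N−Z); W is affine-linear in λ
2. G lies on line ND with NG:GD = -4:1 ⇒ G = (-1/3, 4/3)
Every point depending on W is an affine combination of W and λ-independent points, so each such coordinate is linear in λ; the λ² term in each signed area is a multiple of (N−Z)×(N−Z) = 0, so 2·[NWG] and 2·[NZD] are each linear in λ. Evaluating at λ=0 and λ=1:
  2·[NWG] = 4/3·λ − 4/3,   2·[NZD] = -1
So [NWG]:[NZD] = (4/3·λ − 4/3) / (-1). Setting this equal to 20/3:
  4/3·λ − 4/3 = 20/3·(-1)  ⇒  λ = -4
Then r = λ/(1−λ) = (-4)/(5) = -4/5. Check: with r = -4/5, W = (-4, 0) and [NWG]:[NZD] = 20/3 as required.

r = -4/5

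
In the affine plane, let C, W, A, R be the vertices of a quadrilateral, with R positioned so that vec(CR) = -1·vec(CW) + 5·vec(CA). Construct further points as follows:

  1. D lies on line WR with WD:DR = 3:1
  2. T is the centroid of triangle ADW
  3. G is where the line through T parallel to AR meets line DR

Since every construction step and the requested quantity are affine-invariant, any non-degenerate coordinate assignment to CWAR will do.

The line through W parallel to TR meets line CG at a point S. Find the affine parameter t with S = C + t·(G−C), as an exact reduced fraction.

Assign C = (0, 0), W = (1, 0), A = (0, 1), R = (-1, 5) — the answer is frame-independent, so this choice is without loss of generality.
1. D lies on line WR with WD:DR = 3:1 ⇒ D = (-1/2, 15/4)
2. T is the centroid of triangle ADW ⇒ T = (1/6, 19/12)
3. G is where the line through T parallel to AR meets line DR ⇒ G = (-1/6, 35/12)
through W parallel to TR: direction (-7/6, 41/12); meets CG at S = (-41/204, 1435/408)
S = C + t·(G−C) with t = 41/34

t = 41/34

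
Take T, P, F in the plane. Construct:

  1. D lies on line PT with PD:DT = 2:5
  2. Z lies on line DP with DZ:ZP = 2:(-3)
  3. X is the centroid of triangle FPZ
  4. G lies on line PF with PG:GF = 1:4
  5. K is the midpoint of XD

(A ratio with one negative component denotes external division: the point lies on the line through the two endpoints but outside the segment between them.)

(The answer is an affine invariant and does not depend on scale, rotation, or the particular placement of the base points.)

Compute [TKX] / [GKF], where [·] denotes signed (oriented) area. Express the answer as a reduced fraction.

Choose coordinates T = (0, 0), P = (1, 0), F = (0, 1).
1. D lies on line PT with PD:DT = 2:5 ⇒ D = (5/7, 0)
2. Z lies on line DP with DZ:ZP = 2:(-3) ⇒ Z = (1/7, 0)
3. X is the centroid of triangle FPZ ⇒ X = (8/21, 1/3)
4. G lies on line PF with PG:GF = 1:4 ⇒ G = (4/5, 1/5)
5. K is the midpoint of XD ⇒ K = (23/42, 1/6)
2·[TKX] = 5/42, 2·[GKF] = -8/35
[TKX]:[GKF] = 5/42:-8/35 = -25/48

[TKX]:[GKF] = -25/48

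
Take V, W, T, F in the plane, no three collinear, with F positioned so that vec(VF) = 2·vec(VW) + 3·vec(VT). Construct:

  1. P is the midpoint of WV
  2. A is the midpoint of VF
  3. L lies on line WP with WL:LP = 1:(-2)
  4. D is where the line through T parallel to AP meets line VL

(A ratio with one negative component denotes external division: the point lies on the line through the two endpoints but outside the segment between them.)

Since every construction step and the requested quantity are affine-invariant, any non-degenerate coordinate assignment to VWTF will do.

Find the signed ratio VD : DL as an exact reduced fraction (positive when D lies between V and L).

Set V = (0, 0), W = (1, 0), T = (0, 1), F = (2, 3); any affine frame gives the same invariant.
1. P is the midpoint of WV ⇒ P = (1/2, 0)
2. A is the midpoint of VF ⇒ A = (1, 3/2)
3. L lies on line WP with WL:LP = 1:(-2) ⇒ L = (3/2, 0)
4. D is where the line through T parallel to AP meets line VL ⇒ D = (-1/3, 0)
D = V + t·(L−V) with t = -2/9, so VD:DL = t:(1−t) = -2/9:11/9

VD:DL = -2/11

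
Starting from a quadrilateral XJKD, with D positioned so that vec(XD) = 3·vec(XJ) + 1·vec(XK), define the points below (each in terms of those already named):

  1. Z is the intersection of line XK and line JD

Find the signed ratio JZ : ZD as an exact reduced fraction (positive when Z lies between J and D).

Set X = (0, 0), J = (1, 0), K = (0, 1), D = (3, 1); any affine frame gives the same invariant.
1. Z is the intersection of line XK and line JD ⇒ Z = (0, -1/2)
Z = J + t·(D−J) with t = -1/2, so JZ:ZD = t:(1−t) = -1/2:3/2

JZ:ZD = -1/3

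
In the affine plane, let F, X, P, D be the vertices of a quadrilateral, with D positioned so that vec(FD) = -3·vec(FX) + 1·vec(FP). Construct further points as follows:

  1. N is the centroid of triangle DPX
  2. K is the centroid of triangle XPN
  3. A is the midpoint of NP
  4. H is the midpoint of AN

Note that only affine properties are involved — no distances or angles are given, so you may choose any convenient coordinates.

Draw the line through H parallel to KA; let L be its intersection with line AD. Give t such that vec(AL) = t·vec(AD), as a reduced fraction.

t = 1/8

Choose coordinates F = (0, 0), X = (1, 0), P = (0, 1), D = (-3, 1).
1. N is the centroid of triangle DPX ⇒ N = (-2/3, 2/3)
2. K is the centroid of triangle XPN ⇒ K = (1/9, 5/9)
3. A is the midpoint of NP ⇒ A = (-1/3, 5/6)
4. H is the midpoint of AN ⇒ H = (-1/2, 3/4)
through H parallel to KA: direction (-4/9, 5/18); meets AD at L = (-2/3, 41/48)
L = A + t·(D−A) with t = 1/8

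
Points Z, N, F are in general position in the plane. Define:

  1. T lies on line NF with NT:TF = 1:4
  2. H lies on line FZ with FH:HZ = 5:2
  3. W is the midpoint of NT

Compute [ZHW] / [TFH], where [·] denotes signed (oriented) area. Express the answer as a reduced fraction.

Set Z = (0, 0), N = (1, 0), F = (0, 1); any affine frame gives the same invariant.
1. T lies on line NF with NT:TF = 1:4 ⇒ T = (4/5, 1/5)
2. H lies on line FZ with FH:HZ = 5:2 ⇒ H = (0, 2/7)
3. W is the midpoint of NT ⇒ W = (9/10, 1/10)
2·[ZHW] = -9/35, 2·[TFH] = 4/7
[ZHW]:[TFH] = -9/35:4/7 = -9/20

[ZHW]:[TFH] = -9/20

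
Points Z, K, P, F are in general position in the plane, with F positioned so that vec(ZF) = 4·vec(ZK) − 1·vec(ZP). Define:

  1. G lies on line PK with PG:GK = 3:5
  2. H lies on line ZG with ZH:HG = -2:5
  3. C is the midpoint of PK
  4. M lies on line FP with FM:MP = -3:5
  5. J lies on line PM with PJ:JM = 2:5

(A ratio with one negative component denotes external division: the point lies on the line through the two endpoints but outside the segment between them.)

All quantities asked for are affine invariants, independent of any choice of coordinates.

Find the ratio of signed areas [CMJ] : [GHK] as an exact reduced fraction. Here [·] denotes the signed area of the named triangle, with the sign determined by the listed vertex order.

Work in coordinates with Z = (0, 0), K = (1, 0), P = (0, 1), F = (4, -1).
1. G lies on line PK with PG:GK = 3:5 ⇒ G = (3/8, 5/8)
2. H lies on line ZG with ZH:HG = -2:5 ⇒ H = (-1/4, -5/12)
3. C is the midpoint of PK ⇒ C = (1/2, 1/2)
4. M lies on line FP with FM:MP = -3:5 ⇒ M = (10, -4)
5. J lies on line PM with PJ:JM = 2:5 ⇒ J = (20/7, -3/7)
2·[CMJ] = 25/14, 2·[GHK] = 25/24
[CMJ]:[GHK] = 25/14:25/24 = 12/7

[CMJ]:[GHK] = 12/7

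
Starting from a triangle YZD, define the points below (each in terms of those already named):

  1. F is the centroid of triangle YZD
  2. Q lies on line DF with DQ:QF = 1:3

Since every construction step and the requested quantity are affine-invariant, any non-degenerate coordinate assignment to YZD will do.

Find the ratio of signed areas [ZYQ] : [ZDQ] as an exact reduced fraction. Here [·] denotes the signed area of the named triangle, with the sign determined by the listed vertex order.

[ZYQ]:[ZDQ] = -10

Work in coordinates with Y = (0, 0), Z = (1, 0), D = (0, 1).
1. F is the centroid of triangle YZD ⇒ F = (1/3, 1/3)
2. Q lies on line DF with DQ:QF = 1:3 ⇒ Q = (1/12, 5/6)
2·[ZYQ] = -5/6, 2·[ZDQ] = 1/12
[ZYQ]:[ZDQ] = -5/6:1/12 = -10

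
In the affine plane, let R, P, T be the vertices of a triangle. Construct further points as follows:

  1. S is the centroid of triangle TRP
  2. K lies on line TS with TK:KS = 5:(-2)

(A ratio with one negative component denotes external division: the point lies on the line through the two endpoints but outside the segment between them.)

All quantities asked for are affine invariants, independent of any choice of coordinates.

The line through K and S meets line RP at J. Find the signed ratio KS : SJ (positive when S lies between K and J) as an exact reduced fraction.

KS:SJ = -4/3

Work in coordinates with R = (0, 0), P = (1, 0), T = (0, 1).
1. S is the centroid of triangle TRP ⇒ S = (1/3, 1/3)
2. K lies on line TS with TK:KS = 5:(-2) ⇒ K = (5/9, -1/9)
line KS meets RP at J = (1/2, 0)
S = K + t·(J−K) with t = 4, so KS:SJ = 4:-3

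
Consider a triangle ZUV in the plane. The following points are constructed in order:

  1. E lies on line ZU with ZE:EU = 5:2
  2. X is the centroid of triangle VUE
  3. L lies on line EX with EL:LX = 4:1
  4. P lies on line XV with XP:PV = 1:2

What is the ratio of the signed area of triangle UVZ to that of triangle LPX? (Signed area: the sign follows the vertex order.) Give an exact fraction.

[UVZ]:[LPX] = -315/2

Assign Z = (0, 0), U = (1, 0), V = (0, 1) — the answer is frame-independent, so this choice is without loss of generality.
1. E lies on line ZU with ZE:EU = 5:2 ⇒ E = (5/7, 0)
2. X is the centroid of triangle VUE ⇒ X = (4/7, 1/3)
3. L lies on line EX with EL:LX = 4:1 ⇒ L = (3/5, 4/15)
4. P lies on line XV with XP:PV = 1:2 ⇒ P = (8/21, 5/9)
2·[UVZ] = 1, 2·[LPX] = -2/315
[UVZ]:[LPX] = 1:-2/315 = -315/2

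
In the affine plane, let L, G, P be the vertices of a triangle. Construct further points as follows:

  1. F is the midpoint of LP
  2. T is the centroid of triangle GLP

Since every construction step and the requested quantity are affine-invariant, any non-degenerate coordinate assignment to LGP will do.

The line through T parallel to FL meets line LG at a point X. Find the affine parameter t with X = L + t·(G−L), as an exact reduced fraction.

t = 1/3

Set L = (0, 0), G = (1, 0), P = (0, 1); any affine frame gives the same invariant.
1. F is the midpoint of LP ⇒ F = (0, 1/2)
2. T is the centroid of triangle GLP ⇒ T = (1/3, 1/3)
through T parallel to FL: direction (0, -1/2); meets LG at X = (1/3, 0)
X = L + t·(G−L) with t = 1/3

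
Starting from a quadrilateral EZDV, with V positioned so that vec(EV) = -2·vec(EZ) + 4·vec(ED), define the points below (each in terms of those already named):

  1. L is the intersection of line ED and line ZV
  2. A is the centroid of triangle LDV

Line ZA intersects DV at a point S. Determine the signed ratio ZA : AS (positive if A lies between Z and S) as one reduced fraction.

ZA:AS = 7/2

Assign E = (0, 0), Z = (1, 0), D = (0, 1), V = (-2, 4) — the answer is frame-independent, so this choice is without loss of generality.
1. L is the intersection of line ED and line ZV ⇒ L = (0, 4/3)
2. A is the centroid of triangle LDV ⇒ A = (-2/3, 19/9)
line ZA meets DV at S = (-8/7, 19/7)
A = Z + t·(S−Z) with t = 7/9, so ZA:AS = 7/9:2/9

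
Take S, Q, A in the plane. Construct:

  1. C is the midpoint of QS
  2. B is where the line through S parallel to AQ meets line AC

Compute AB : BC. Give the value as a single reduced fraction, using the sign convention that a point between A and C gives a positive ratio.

Choose coordinates S = (0, 0), Q = (1, 0), A = (0, 1).
1. C is the midpoint of QS ⇒ C = (1/2, 0)
2. B is where the line through S parallel to AQ meets line AC ⇒ B = (1, -1)
B = A + t·(C−A) with t = 2, so AB:BC = t:(1−t) = 2:-1

AB:BC = -2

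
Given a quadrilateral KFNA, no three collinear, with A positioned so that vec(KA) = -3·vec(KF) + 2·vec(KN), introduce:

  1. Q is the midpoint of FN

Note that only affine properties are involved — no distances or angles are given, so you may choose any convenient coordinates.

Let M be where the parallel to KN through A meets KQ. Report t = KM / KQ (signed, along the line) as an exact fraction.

Assign K = (0, 0), F = (1, 0), N = (0, 1), A = (-3, 2) — the answer is frame-independent, so this choice is without loss of generality.
1. Q is the midpoint of FN ⇒ Q = (1/2, 1/2)
through A parallel to KN: direction (0, 1); meets KQ at M = (-3, -3)
M = K + t·(Q−K) with t = -6

t = -6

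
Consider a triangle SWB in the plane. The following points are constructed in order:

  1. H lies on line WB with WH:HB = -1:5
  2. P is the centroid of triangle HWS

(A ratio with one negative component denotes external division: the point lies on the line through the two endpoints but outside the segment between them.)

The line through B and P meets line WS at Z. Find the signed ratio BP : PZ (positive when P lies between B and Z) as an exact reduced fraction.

BP:PZ = -13

Set S = (0, 0), W = (1, 0), B = (0, 1); any affine frame gives the same invariant.
1. H lies on line WB with WH:HB = -1:5 ⇒ H = (5/4, -1/4)
2. P is the centroid of triangle HWS ⇒ P = (3/4, -1/12)
line BP meets WS at Z = (9/13, 0)
P = B + t·(Z−B) with t = 13/12, so BP:PZ = 13/12:-1/12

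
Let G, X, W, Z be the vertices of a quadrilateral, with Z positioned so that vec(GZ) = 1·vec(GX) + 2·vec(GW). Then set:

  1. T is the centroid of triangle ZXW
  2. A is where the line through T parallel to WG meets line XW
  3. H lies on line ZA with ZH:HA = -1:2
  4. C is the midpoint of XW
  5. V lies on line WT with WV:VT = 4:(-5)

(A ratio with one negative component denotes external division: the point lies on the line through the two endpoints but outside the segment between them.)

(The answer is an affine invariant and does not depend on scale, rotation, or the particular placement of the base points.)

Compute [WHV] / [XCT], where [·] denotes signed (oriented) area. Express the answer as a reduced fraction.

[WHV]:[XCT] = -64/3

Set G = (0, 0), X = (1, 0), W = (0, 1), Z = (1, 2); any affine frame gives the same invariant.
1. T is the centroid of triangle ZXW ⇒ T = (2/3, 1)
2. A is where the line through T parallel to WG meets line XW ⇒ A = (2/3, 1/3)
3. H lies on line ZA with ZH:HA = -1:2 ⇒ H = (4/3, 11/3)
4. C is the midpoint of XW ⇒ C = (1/2, 1/2)
5. V lies on line WT with WV:VT = 4:(-5) ⇒ V = (-8/3, 1)
2·[WHV] = 64/9, 2·[XCT] = -1/3
[WHV]:[XCT] = 64/9:-1/3 = -64/3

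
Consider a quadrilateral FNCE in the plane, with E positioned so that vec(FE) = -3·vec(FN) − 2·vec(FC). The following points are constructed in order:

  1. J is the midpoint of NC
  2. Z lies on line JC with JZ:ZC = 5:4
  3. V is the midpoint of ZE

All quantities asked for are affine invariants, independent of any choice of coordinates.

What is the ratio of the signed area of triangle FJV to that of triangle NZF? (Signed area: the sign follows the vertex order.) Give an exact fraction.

Work in coordinates with F = (0, 0), N = (1, 0), C = (0, 1), E = (-3, -2).
1. J is the midpoint of NC ⇒ J = (1/2, 1/2)
2. Z lies on line JC with JZ:ZC = 5:4 ⇒ Z = (2/9, 7/9)
3. V is the midpoint of ZE ⇒ V = (-25/18, -11/18)
2·[FJV] = 7/18, 2·[NZF] = 7/9
[FJV]:[NZF] = 7/18:7/9 = 1/2

[FJV]:[NZF] = 1/2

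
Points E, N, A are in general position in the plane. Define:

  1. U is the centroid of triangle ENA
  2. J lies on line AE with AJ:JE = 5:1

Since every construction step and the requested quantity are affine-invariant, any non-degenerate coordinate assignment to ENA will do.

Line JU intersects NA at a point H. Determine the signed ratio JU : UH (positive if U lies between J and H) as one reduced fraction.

JU:UH = 3/2

Set E = (0, 0), N = (1, 0), A = (0, 1); any affine frame gives the same invariant.
1. U is the centroid of triangle ENA ⇒ U = (1/3, 1/3)
2. J lies on line AE with AJ:JE = 5:1 ⇒ J = (0, 1/6)
line JU meets NA at H = (5/9, 4/9)
U = J + t·(H−J) with t = 3/5, so JU:UH = 3/5:2/5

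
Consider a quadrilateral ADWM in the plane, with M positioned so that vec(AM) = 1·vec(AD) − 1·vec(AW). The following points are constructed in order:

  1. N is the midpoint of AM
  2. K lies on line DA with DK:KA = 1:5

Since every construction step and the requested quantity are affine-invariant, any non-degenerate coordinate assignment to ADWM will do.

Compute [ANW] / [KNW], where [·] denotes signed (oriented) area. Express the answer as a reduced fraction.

Work in coordinates with A = (0, 0), D = (1, 0), W = (0, 1), M = (1, -1).
1. N is the midpoint of AM ⇒ N = (1/2, -1/2)
2. K lies on line DA with DK:KA = 1:5 ⇒ K = (5/6, 0)
2·[ANW] = 1/2, 2·[KNW] = -3/4
[ANW]:[KNW] = 1/2:-3/4 = -2/3

[ANW]:[KNW] = -2/3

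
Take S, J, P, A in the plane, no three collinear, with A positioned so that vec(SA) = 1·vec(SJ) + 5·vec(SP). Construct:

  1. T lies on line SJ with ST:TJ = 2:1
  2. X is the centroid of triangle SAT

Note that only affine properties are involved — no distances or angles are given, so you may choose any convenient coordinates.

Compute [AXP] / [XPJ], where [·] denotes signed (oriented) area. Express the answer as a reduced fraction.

[AXP]:[XPJ] = -14/11

Assign S = (0, 0), J = (1, 0), P = (0, 1), A = (1, 5) — the answer is frame-independent, so this choice is without loss of generality.
1. T lies on line SJ with ST:TJ = 2:1 ⇒ T = (2/3, 0)
2. X is the centroid of triangle SAT ⇒ X = (5/9, 5/3)
2·[AXP] = -14/9, 2·[XPJ] = 11/9
[AXP]:[XPJ] = -14/9:11/9 = -14/11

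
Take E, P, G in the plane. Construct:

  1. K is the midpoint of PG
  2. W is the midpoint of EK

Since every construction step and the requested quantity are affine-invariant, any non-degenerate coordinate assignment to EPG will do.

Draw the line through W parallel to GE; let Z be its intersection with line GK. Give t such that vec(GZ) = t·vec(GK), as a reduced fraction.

Choose coordinates E = (0, 0), P = (1, 0), G = (0, 1).
1. K is the midpoint of PG ⇒ K = (1/2, 1/2)
2. W is the midpoint of EK ⇒ W = (1/4, 1/4)
through W parallel to GE: direction (0, -1); meets GK at Z = (1/4, 3/4)
Z = G + t·(K−G) with t = 1/2

t = 1/2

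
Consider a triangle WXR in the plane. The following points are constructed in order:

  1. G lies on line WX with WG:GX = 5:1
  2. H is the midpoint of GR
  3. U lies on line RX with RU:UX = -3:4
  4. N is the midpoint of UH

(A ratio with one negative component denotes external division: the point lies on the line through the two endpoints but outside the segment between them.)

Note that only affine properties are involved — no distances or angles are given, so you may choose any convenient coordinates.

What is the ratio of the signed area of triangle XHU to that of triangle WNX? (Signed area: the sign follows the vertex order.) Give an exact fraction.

Assign W = (0, 0), X = (1, 0), R = (0, 1) — the answer is frame-independent, so this choice is without loss of generality.
1. G lies on line WX with WG:GX = 5:1 ⇒ G = (5/6, 0)
2. H is the midpoint of GR ⇒ H = (5/12, 1/2)
3. U lies on line RX with RU:UX = -3:4 ⇒ U = (-3, 4)
4. N is the midpoint of UH ⇒ N = (-31/24, 9/4)
2·[XHU] = -1/3, 2·[WNX] = -9/4
[XHU]:[WNX] = -1/3:-9/4 = 4/27

[XHU]:[WNX] = 4/27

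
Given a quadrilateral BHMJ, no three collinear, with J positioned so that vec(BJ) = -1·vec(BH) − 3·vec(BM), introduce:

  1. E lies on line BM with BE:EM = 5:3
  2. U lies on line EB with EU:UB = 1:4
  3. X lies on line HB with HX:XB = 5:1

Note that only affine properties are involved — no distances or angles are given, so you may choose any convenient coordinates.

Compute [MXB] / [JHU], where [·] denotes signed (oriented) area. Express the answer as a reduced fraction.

Assign B = (0, 0), H = (1, 0), M = (0, 1), J = (-1, -3) — the answer is frame-independent, so this choice is without loss of generality.
1. E lies on line BM with BE:EM = 5:3 ⇒ E = (0, 5/8)
2. U lies on line EB with EU:UB = 1:4 ⇒ U = (0, 1/2)
3. X lies on line HB with HX:XB = 5:1 ⇒ X = (1/6, 0)
2·[MXB] = -1/6, 2·[JHU] = 4
[MXB]:[JHU] = -1/6:4 = -1/24

[MXB]:[JHU] = -1/24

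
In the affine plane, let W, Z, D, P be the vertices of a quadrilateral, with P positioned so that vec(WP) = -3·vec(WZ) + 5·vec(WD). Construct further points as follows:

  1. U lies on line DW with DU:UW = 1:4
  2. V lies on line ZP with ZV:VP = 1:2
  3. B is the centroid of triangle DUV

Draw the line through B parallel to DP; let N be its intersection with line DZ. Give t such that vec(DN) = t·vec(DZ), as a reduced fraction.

Choose coordinates W = (0, 0), Z = (1, 0), D = (0, 1), P = (-3, 5).
1. U lies on line DW with DU:UW = 1:4 ⇒ U = (0, 4/5)
2. V lies on line ZP with ZV:VP = 1:2 ⇒ V = (-1/3, 5/3)
3. B is the centroid of triangle DUV ⇒ B = (-1/9, 52/45)
through B parallel to DP: direction (-3, 4); meets DZ at N = (1/45, 44/45)
N = D + t·(Z−D) with t = 1/45

t = 1/45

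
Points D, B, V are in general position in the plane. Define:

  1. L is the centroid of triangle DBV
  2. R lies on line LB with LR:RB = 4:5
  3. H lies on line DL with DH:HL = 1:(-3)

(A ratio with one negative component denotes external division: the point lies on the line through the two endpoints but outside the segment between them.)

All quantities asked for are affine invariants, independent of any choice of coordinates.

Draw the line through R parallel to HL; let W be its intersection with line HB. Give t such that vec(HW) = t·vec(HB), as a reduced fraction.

Assign D = (0, 0), B = (1, 0), V = (0, 1) — the answer is frame-independent, so this choice is without loss of generality.
1. L is the centroid of triangle DBV ⇒ L = (1/3, 1/3)
2. R lies on line LB with LR:RB = 4:5 ⇒ R = (17/27, 5/27)
3. H lies on line DL with DH:HL = 1:(-3) ⇒ H = (-1/6, -1/6)
through R parallel to HL: direction (1/2, 1/2); meets HB at W = (19/54, -5/54)
W = H + t·(B−H) with t = 4/9

t = 4/9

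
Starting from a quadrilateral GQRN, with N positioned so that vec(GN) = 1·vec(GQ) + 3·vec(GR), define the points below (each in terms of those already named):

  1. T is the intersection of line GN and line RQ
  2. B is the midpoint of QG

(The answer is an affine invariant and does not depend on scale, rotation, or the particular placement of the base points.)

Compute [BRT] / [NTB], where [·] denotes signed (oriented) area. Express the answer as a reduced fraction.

Assign G = (0, 0), Q = (1, 0), R = (0, 1), N = (1, 3) — the answer is frame-independent, so this choice is without loss of generality.
1. T is the intersection of line GN and line RQ ⇒ T = (1/4, 3/4)
2. B is the midpoint of QG ⇒ B = (1/2, 0)
2·[BRT] = -1/8, 2·[NTB] = 9/8
[BRT]:[NTB] = -1/8:9/8 = -1/9

[BRT]:[NTB] = -1/9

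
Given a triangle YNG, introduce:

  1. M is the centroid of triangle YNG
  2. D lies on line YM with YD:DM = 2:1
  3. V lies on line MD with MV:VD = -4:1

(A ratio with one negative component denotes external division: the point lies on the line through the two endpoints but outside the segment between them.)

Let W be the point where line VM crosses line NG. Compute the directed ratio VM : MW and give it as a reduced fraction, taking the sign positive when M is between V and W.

VM:MW = 8/9

Set Y = (0, 0), N = (1, 0), G = (0, 1); any affine frame gives the same invariant.
1. M is the centroid of triangle YNG ⇒ M = (1/3, 1/3)
2. D lies on line YM with YD:DM = 2:1 ⇒ D = (2/9, 2/9)
3. V lies on line MD with MV:VD = -4:1 ⇒ V = (5/27, 5/27)
line VM meets NG at W = (1/2, 1/2)
M = V + t·(W−V) with t = 8/17, so VM:MW = 8/17:9/17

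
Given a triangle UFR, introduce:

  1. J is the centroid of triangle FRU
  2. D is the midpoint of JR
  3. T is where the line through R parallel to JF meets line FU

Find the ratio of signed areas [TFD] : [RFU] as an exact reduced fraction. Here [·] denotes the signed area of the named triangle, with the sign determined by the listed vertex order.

Assign U = (0, 0), F = (1, 0), R = (0, 1) — the answer is frame-independent, so this choice is without loss of generality.
1. J is the centroid of triangle FRU ⇒ J = (1/3, 1/3)
2. D is the midpoint of JR ⇒ D = (1/6, 2/3)
3. T is where the line through R parallel to JF meets line FU ⇒ T = (2, 0)
2·[TFD] = -2/3, 2·[RFU] = -1
[TFD]:[RFU] = -2/3:-1 = 2/3

[TFD]:[RFU] = 2/3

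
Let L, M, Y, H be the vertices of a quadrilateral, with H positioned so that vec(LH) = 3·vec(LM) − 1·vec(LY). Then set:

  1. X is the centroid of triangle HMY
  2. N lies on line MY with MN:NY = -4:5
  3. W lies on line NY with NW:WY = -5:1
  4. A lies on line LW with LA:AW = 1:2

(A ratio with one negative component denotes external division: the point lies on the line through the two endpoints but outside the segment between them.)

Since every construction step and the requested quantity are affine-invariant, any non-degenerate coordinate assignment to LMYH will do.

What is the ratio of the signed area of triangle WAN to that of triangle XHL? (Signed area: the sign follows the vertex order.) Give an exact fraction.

Assign L = (0, 0), M = (1, 0), Y = (0, 1), H = (3, -1) — the answer is frame-independent, so this choice is without loss of generality.
1. X is the centroid of triangle HMY ⇒ X = (4/3, 0)
2. N lies on line MY with MN:NY = -4:5 ⇒ N = (5, -4)
3. W lies on line NY with NW:WY = -5:1 ⇒ W = (-5/4, 9/4)
4. A lies on line LW with LA:AW = 1:2 ⇒ A = (-5/12, 3/4)
2·[WAN] = 25/6, 2·[XHL] = -4/3
[WAN]:[XHL] = 25/6:-4/3 = -25/8

[WAN]:[XHL] = -25/8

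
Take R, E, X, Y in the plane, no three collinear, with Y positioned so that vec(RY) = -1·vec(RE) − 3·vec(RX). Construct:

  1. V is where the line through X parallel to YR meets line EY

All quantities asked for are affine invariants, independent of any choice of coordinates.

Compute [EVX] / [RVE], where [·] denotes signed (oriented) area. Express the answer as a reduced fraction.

[EVX]:[RVE] = -5/3

Assign R = (0, 0), E = (1, 0), X = (0, 1), Y = (-1, -3) — the answer is frame-independent, so this choice is without loss of generality.
1. V is where the line through X parallel to YR meets line EY ⇒ V = (-5/3, -4)
2·[EVX] = -20/3, 2·[RVE] = 4
[EVX]:[RVE] = -20/3:4 = -5/3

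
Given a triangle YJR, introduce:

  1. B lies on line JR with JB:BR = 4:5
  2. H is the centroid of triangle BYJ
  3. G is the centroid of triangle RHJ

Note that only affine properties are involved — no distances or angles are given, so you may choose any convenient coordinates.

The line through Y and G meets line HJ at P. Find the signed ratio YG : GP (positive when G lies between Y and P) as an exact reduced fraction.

YG:GP = -7/3

Set Y = (0, 0), J = (1, 0), R = (0, 1); any affine frame gives the same invariant.
1. B lies on line JR with JB:BR = 4:5 ⇒ B = (5/9, 4/9)
2. H is the centroid of triangle BYJ ⇒ H = (14/27, 4/27)
3. G is the centroid of triangle RHJ ⇒ G = (41/81, 31/81)
line YG meets HJ at P = (164/567, 124/567)
G = Y + t·(P−Y) with t = 7/4, so YG:GP = 7/4:-3/4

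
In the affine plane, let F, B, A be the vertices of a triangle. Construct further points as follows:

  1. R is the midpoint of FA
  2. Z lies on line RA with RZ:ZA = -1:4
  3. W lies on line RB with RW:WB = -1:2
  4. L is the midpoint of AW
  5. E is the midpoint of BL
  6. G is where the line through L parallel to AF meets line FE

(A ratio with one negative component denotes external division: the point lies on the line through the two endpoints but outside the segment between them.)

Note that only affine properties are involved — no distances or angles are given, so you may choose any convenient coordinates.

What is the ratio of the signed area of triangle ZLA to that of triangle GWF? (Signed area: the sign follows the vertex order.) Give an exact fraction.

Choose coordinates F = (0, 0), B = (1, 0), A = (0, 1).
1. R is the midpoint of FA ⇒ R = (0, 1/2)
2. Z lies on line RA with RZ:ZA = -1:4 ⇒ Z = (0, 1/3)
3. W lies on line RB with RW:WB = -1:2 ⇒ W = (-1, 1)
4. L is the midpoint of AW ⇒ L = (-1/2, 1)
5. E is the midpoint of BL ⇒ E = (1/4, 1/2)
6. G is where the line through L parallel to AF meets line FE ⇒ G = (-1/2, -1)
2·[ZLA] = -1/3, 2·[GWF] = -3/2
[ZLA]:[GWF] = -1/3:-3/2 = 2/9

[ZLA]:[GWF] = 2/9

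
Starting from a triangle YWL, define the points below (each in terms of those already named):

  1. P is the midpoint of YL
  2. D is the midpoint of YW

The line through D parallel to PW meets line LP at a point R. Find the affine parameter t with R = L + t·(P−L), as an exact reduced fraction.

Assign Y = (0, 0), W = (1, 0), L = (0, 1) — the answer is frame-independent, so this choice is without loss of generality.
1. P is the midpoint of YL ⇒ P = (0, 1/2)
2. D is the midpoint of YW ⇒ D = (1/2, 0)
through D parallel to PW: direction (1, -1/2); meets LP at R = (0, 1/4)
R = L + t·(P−L) with t = 3/2

t = 3/2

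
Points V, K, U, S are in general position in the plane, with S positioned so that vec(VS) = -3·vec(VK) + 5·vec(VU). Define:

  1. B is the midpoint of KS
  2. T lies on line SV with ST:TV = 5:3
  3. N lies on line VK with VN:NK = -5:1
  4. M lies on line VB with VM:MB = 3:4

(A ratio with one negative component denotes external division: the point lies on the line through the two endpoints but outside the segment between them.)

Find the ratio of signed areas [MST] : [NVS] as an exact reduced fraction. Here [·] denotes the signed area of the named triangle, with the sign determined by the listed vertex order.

[MST]:[NVS] = -3/28

Assign V = (0, 0), K = (1, 0), U = (0, 1), S = (-3, 5) — the answer is frame-independent, so this choice is without loss of generality.
1. B is the midpoint of KS ⇒ B = (-1, 5/2)
2. T lies on line SV with ST:TV = 5:3 ⇒ T = (-9/8, 15/8)
3. N lies on line VK with VN:NK = -5:1 ⇒ N = (5/4, 0)
4. M lies on line VB with VM:MB = 3:4 ⇒ M = (-3/7, 15/14)
2·[MST] = 75/112, 2·[NVS] = -25/4
[MST]:[NVS] = 75/112:-25/4 = -3/28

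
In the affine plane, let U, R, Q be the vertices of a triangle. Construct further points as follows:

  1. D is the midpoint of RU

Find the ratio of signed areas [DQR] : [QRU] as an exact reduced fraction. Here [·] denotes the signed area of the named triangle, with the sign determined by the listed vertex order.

[DQR]:[QRU] = 1/2

Assign U = (0, 0), R = (1, 0), Q = (0, 1) — the answer is frame-independent, so this choice is without loss of generality.
1. D is the midpoint of RU ⇒ D = (1/2, 0)
2·[DQR] = -1/2, 2·[QRU] = -1
[DQR]:[QRU] = -1/2:-1 = 1/2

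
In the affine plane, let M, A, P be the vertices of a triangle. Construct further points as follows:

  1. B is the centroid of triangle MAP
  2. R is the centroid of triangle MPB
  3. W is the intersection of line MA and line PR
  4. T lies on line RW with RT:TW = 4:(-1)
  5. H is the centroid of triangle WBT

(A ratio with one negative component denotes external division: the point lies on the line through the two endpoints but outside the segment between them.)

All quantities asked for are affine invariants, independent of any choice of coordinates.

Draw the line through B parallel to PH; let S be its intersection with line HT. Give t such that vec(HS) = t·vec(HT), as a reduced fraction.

Choose coordinates M = (0, 0), A = (1, 0), P = (0, 1).
1. B is the centroid of triangle MAP ⇒ B = (1/3, 1/3)
2. R is the centroid of triangle MPB ⇒ R = (1/9, 4/9)
3. W is the intersection of line MA and line PR ⇒ W = (1/5, 0)
4. T lies on line RW with RT:TW = 4:(-1) ⇒ T = (31/135, -4/27)
5. H is the centroid of triangle WBT ⇒ H = (103/405, 5/81)
through B parallel to PH: direction (103/405, -76/81); meets HT at S = (3773/12555, 1141/2511)
S = H + t·(T−H) with t = -58/31

t = -58/31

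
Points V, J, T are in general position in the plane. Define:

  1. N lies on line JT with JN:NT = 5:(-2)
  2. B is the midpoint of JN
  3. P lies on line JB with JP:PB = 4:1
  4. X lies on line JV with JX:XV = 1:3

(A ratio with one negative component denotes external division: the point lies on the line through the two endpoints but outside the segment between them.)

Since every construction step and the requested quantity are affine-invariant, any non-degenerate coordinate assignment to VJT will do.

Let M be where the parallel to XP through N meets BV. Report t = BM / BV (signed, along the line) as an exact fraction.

Assign V = (0, 0), J = (1, 0), T = (0, 1) — the answer is frame-independent, so this choice is without loss of generality.
1. N lies on line JT with JN:NT = 5:(-2) ⇒ N = (-2/3, 5/3)
2. B is the midpoint of JN ⇒ B = (1/6, 5/6)
3. P lies on line JB with JP:PB = 4:1 ⇒ P = (1/3, 2/3)
4. X lies on line JV with JX:XV = 1:3 ⇒ X = (3/4, 0)
through N parallel to XP: direction (-5/12, 2/3); meets BV at M = (1/11, 5/11)
M = B + t·(V−B) with t = 5/11

t = 5/11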